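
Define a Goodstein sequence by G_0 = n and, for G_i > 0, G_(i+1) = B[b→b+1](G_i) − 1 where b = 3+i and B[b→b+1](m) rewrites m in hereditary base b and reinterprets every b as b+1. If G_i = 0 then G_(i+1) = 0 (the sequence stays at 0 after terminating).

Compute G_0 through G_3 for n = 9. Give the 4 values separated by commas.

9, 15, 17, 19

base 3: 9 = 3^2; at 4: 4^2 = 16; next = 15
base 4: 15 = 3·4 + 3; at 5: 3·5 + 3 = 18; next = 17
base 5: 17 = 3·5 + 2; at 6: 3·6 + 2 = 20; next = 19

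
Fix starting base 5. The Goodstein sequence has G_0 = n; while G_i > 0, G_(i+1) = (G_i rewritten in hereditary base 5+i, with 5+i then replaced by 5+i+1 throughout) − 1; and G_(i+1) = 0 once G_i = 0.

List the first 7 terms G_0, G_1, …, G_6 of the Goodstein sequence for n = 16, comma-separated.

base 5: 16 = 3·5 + 1; at 6: 3·6 + 1 = 19; next = 18
base 6: 18 = 3·6; at 7: 3·7 = 21; next = 20
base 7: 20 = 2·7 + 6; at 8: 2·8 + 6 = 22; next = 21
base 8: 21 = 2·8 + 5; at 9: 2·9 + 5 = 23; next = 22
base 9: 22 = 2·9 + 4; at 10: 2·10 + 4 = 24; next = 23
base 10: 23 = 2·10 + 3; at 11: 2·11 + 3 = 25; next = 24

16, 18, 20, 21, 22, 23, 24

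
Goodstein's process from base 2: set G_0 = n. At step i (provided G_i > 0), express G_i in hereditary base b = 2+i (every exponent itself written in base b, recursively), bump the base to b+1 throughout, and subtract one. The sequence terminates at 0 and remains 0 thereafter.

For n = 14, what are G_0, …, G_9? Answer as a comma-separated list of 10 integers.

14 —HB2→ 2^(2 + 1) + 2^2 + 2 —bump→ 3^(3 + 1) + 3^3 + 3 = 111 —(−1)→ 110
110 —HB3→ 3^(3 + 1) + 3^3 + 2 —bump→ 4^(4 + 1) + 4^4 + 2 = 1282 —(−1)→ 1281
1281 —HB4→ 4^(4 + 1) + 4^4 + 1 —bump→ 5^(5 + 1) + 5^5 + 1 = 18751 —(−1)→ 18750
18750 —HB5→ 5^(5 + 1) + 5^5 —bump→ 6^(6 + 1) + 6^6 = 326592 —(−1)→ 326591
326591 —HB6→ 6^(6 + 1) + 5·6^5 + 5·6^4 + 5·6^3 + 5·6^2 + 5·6 + 5 —bump→ 7^(7 + 1) + 5·7^5 + 5·7^4 + 5·7^3 + 5·7^2 + 5·7 + 5 = 5862841 —(−1)→ 5862840
5862840 —HB7→ 7^(7 + 1) + 5·7^5 + 5·7^4 + 5·7^3 + 5·7^2 + 5·7 + 4 —bump→ 8^(8 + 1) + 5·8^5 + 5·8^4 + 5·8^3 + 5·8^2 + 5·8 + 4 = 134404972 —(−1)→ 134404971
134404971 —HB8→ 8^(8 + 1) + 5·8^5 + 5·8^4 + 5·8^3 + 5·8^2 + 5·8 + 3 —bump→ 9^(9 + 1) + 5·9^5 + 5·9^4 + 5·9^3 + 5·9^2 + 5·9 + 3 = 3487116549 —(−1)→ 3487116548
3487116548 —HB9→ 9^(9 + 1) + 5·9^5 + 5·9^4 + 5·9^3 + 5·9^2 + 5·9 + 2 —bump→ 10^(10 + 1) + 5·10^5 + 5·10^4 + 5·10^3 + 5·10^2 + 5·10 + 2 = 100000555552 —(−1)→ 100000555551
100000555551 —HB10→ 10^(10 + 1) + 5·10^5 + 5·10^4 + 5·10^3 + 5·10^2 + 5·10 + 1 —bump→ 11^(11 + 1) + 5·11^5 + 5·11^4 + 5·11^3 + 5·11^2 + 5·11 + 1 = 3138429262497 —(−1)→ 3138429262496

14, 110, 1281, 18750, 326591, 5862840, 134404971, 3487116548, 100000555551, 3138429262496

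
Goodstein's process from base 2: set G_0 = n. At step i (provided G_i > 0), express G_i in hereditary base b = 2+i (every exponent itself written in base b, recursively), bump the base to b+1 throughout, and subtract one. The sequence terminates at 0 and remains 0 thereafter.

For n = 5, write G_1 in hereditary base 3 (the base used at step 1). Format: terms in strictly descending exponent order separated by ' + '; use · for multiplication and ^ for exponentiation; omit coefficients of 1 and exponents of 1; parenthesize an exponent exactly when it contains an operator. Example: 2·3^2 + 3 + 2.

(0) 5|_2 = 2^2 + 1 ↦ 3^3 + 1|_3 = 28 ⇒ 27
(1) 27|_3 = 3^3 ↦ 4^4|_4 = 256 ⇒ 255

3^3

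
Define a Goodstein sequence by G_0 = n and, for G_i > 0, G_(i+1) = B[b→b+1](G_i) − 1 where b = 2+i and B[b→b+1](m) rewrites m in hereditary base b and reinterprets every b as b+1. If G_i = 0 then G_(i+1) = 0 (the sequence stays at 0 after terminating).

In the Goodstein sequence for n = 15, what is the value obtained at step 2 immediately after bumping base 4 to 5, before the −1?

18753

G_0=15  [base 2] 2^(2 + 1) + 2^2 + 2 + 1  →[2↦3]→  3^(3 + 1) + 3^3 + 3 + 1 = 112  −1 ⇒ G_1=111
G_1=111  [base 3] 3^(3 + 1) + 3^3 + 3  →[3↦4]→  4^(4 + 1) + 4^4 + 4 = 1284  −1 ⇒ G_2=1283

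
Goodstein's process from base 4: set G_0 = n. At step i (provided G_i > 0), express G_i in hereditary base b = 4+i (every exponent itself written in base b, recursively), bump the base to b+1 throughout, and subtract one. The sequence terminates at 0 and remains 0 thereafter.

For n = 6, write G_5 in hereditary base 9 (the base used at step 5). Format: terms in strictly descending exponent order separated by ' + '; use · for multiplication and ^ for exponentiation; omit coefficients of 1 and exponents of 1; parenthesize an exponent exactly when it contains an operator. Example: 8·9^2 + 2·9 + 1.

step 0: 6 = 4 + 2; sub 5 for 4: 5 + 2; = 7; G_1 = 7−1 = 6
step 1: 6 = 5 + 1; sub 6 for 5: 6 + 1; = 7; G_2 = 7−1 = 6
step 2: 6 = 6; sub 7 for 6: 7; = 7; G_3 = 7−1 = 6
step 3: 6 = 6; sub 8 for 7: 6; = 6; G_4 = 6−1 = 5
step 4: 5 = 5; sub 9 for 8: 5; = 5; G_5 = 5−1 = 4

4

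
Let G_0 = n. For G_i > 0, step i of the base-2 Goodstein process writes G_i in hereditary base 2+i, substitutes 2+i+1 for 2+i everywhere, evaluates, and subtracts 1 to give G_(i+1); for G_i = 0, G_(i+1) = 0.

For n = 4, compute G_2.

41

G_0 = 4. HB_2(4) = 2^2. Bump = 27. G_1 = 26.
G_1 = 26. HB_3(26) = 2·3^2 + 2·3 + 2. Bump = 42. G_2 = 41.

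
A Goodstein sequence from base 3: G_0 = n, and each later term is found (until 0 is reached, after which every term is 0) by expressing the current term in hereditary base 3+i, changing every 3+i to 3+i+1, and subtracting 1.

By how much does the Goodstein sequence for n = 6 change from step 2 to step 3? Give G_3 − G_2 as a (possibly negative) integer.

base 3: 6 = 2·3; at 4: 2·4 = 8; next = 7
base 4: 7 = 4 + 3; at 5: 5 + 3 = 8; next = 7
base 5: 7 = 5 + 2; at 6: 6 + 2 = 8; next = 7

0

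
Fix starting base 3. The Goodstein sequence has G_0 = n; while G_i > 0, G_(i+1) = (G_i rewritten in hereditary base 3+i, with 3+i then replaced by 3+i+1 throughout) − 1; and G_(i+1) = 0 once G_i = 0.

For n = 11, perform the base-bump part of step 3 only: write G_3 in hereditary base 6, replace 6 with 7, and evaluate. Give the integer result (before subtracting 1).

40

G_0=11  [base 3] 3^2 + 2  →[3↦4]→  4^2 + 2 = 18  −1 ⇒ G_1=17
G_1=17  [base 4] 4^2 + 1  →[4↦5]→  5^2 + 1 = 26  −1 ⇒ G_2=25
G_2=25  [base 5] 5^2  →[5↦6]→  6^2 = 36  −1 ⇒ G_3=35
G_3=35  [base 6] 5·6 + 5  →[6↦7]→  5·7 + 5 = 40  −1 ⇒ G_4=39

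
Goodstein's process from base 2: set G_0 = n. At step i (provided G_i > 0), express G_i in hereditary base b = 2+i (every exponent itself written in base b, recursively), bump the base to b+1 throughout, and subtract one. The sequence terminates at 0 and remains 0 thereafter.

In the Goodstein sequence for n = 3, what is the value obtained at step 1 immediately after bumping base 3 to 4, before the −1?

4

i=0: 3 = 2 + 1 (b=2); 2→3: 3 + 1 = 4; 4−1 = 3
i=1: 3 = 3 (b=3); 3→4: 4 = 4; 4−1 = 3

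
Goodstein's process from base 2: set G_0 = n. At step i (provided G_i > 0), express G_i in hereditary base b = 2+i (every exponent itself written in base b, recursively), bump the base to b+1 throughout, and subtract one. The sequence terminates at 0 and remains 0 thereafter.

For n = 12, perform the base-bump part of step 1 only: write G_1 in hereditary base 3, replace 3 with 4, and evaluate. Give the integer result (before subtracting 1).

1066

G_0 = 12. HB_2(12) = 2^(2 + 1) + 2^2. Bump = 108. G_1 = 107.
G_1 = 107. HB_3(107) = 3^(3 + 1) + 2·3^2 + 2·3 + 2. Bump = 1066. G_2 = 1065.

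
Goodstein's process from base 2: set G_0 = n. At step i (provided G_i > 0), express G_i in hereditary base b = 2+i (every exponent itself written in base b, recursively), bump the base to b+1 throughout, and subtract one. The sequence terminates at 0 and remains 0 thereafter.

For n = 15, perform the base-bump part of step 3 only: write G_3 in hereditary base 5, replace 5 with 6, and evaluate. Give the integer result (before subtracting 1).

G_0=15  [base 2] 2^(2 + 1) + 2^2 + 2 + 1  →[2↦3]→  3^(3 + 1) + 3^3 + 3 + 1 = 112  −1 ⇒ G_1=111
G_1=111  [base 3] 3^(3 + 1) + 3^3 + 3  →[3↦4]→  4^(4 + 1) + 4^4 + 4 = 1284  −1 ⇒ G_2=1283
G_2=1283  [base 4] 4^(4 + 1) + 4^4 + 3  →[4↦5]→  5^(5 + 1) + 5^5 + 3 = 18753  −1 ⇒ G_3=18752
G_3=18752  [base 5] 5^(5 + 1) + 5^5 + 2  →[5↦6]→  6^(6 + 1) + 6^6 + 2 = 326594  −1 ⇒ G_4=326593

326594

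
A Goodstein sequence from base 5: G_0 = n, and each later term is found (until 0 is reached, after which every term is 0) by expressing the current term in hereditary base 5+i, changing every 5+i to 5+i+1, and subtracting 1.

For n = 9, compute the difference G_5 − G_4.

0

step 0: 9 = 5 + 4; sub 6 for 5: 6 + 4; = 10; G_1 = 10−1 = 9
step 1: 9 = 6 + 3; sub 7 for 6: 7 + 3; = 10; G_2 = 10−1 = 9
step 2: 9 = 7 + 2; sub 8 for 7: 8 + 2; = 10; G_3 = 10−1 = 9
step 3: 9 = 8 + 1; sub 9 for 8: 9 + 1; = 10; G_4 = 10−1 = 9
step 4: 9 = 9; sub 10 for 9: 10; = 10; G_5 = 10−1 = 9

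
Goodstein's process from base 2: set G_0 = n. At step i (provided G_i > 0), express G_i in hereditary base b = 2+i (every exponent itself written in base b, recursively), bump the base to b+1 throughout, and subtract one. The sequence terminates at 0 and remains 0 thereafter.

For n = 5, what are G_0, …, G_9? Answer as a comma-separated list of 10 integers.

G_0=5  [base 2] 2^2 + 1  →[2↦3]→  3^3 + 1 = 28  −1 ⇒ G_1=27
G_1=27  [base 3] 3^3  →[3↦4]→  4^4 = 256  −1 ⇒ G_2=255
G_2=255  [base 4] 3·4^3 + 3·4^2 + 3·4 + 3  →[4↦5]→  3·5^3 + 3·5^2 + 3·5 + 3 = 468  −1 ⇒ G_3=467
G_3=467  [base 5] 3·5^3 + 3·5^2 + 3·5 + 2  →[5↦6]→  3·6^3 + 3·6^2 + 3·6 + 2 = 776  −1 ⇒ G_4=775
G_4=775  [base 6] 3·6^3 + 3·6^2 + 3·6 + 1  →[6↦7]→  3·7^3 + 3·7^2 + 3·7 + 1 = 1198  −1 ⇒ G_5=1197
G_5=1197  [base 7] 3·7^3 + 3·7^2 + 3·7  →[7↦8]→  3·8^3 + 3·8^2 + 3·8 = 1752  −1 ⇒ G_6=1751
G_6=1751  [base 8] 3·8^3 + 3·8^2 + 2·8 + 7  →[8↦9]→  3·9^3 + 3·9^2 + 2·9 + 7 = 2455  −1 ⇒ G_7=2454
G_7=2454  [base 9] 3·9^3 + 3·9^2 + 2·9 + 6  →[9↦10]→  3·10^3 + 3·10^2 + 2·10 + 6 = 3326  −1 ⇒ G_8=3325
G_8=3325  [base 10] 3·10^3 + 3·10^2 + 2·10 + 5  →[10↦11]→  3·11^3 + 3·11^2 + 2·11 + 5 = 4383  −1 ⇒ G_9=4382

5, 27, 255, 467, 775, 1197, 1751, 2454, 3325, 4382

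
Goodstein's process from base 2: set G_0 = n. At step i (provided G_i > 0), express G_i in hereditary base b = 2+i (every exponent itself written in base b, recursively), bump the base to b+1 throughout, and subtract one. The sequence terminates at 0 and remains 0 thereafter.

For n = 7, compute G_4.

(0) 7|_2 = 2^2 + 2 + 1 ↦ 3^3 + 3 + 1|_3 = 31 ⇒ 30
(1) 30|_3 = 3^3 + 3 ↦ 4^4 + 4|_4 = 260 ⇒ 259
(2) 259|_4 = 4^4 + 3 ↦ 5^5 + 3|_5 = 3128 ⇒ 3127
(3) 3127|_5 = 5^5 + 2 ↦ 6^6 + 2|_6 = 46658 ⇒ 46657
(4) 46657|_6 = 6^6 + 1 ↦ 7^7 + 1|_7 = 823544 ⇒ 823543

46657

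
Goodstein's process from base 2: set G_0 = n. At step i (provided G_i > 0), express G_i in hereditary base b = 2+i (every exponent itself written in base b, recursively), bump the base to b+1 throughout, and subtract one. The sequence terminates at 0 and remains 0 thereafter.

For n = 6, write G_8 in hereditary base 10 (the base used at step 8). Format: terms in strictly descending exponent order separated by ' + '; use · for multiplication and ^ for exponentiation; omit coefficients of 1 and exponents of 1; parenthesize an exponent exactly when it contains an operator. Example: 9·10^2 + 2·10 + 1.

5·10^5 + 5·10^4 + 5·10^3 + 5·10^2 + 5·10 + 1

base 2: 6 = 2^2 + 2; at 3: 3^3 + 3 = 30; next = 29
base 3: 29 = 3^3 + 2; at 4: 4^4 + 2 = 258; next = 257
base 4: 257 = 4^4 + 1; at 5: 5^5 + 1 = 3126; next = 3125
base 5: 3125 = 5^5; at 6: 6^6 = 46656; next = 46655
base 6: 46655 = 5·6^5 + 5·6^4 + 5·6^3 + 5·6^2 + 5·6 + 5; at 7: 5·7^5 + 5·7^4 + 5·7^3 + 5·7^2 + 5·7 + 5 = 98040; next = 98039
base 7: 98039 = 5·7^5 + 5·7^4 + 5·7^3 + 5·7^2 + 5·7 + 4; at 8: 5·8^5 + 5·8^4 + 5·8^3 + 5·8^2 + 5·8 + 4 = 187244; next = 187243
base 8: 187243 = 5·8^5 + 5·8^4 + 5·8^3 + 5·8^2 + 5·8 + 3; at 9: 5·9^5 + 5·9^4 + 5·9^3 + 5·9^2 + 5·9 + 3 = 332148; next = 332147
base 9: 332147 = 5·9^5 + 5·9^4 + 5·9^3 + 5·9^2 + 5·9 + 2; at 10: 5·10^5 + 5·10^4 + 5·10^3 + 5·10^2 + 5·10 + 2 = 555552; next = 555551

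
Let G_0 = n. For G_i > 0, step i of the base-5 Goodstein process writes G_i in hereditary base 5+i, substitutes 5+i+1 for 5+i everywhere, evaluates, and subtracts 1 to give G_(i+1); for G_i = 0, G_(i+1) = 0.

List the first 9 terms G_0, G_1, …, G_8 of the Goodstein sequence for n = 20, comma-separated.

20, 23, 25, 27, 29, 31, 33, 35, 36

G_0=20  [base 5] 4·5  →[5↦6]→  4·6 = 24  −1 ⇒ G_1=23
G_1=23  [base 6] 3·6 + 5  →[6↦7]→  3·7 + 5 = 26  −1 ⇒ G_2=25
G_2=25  [base 7] 3·7 + 4  →[7↦8]→  3·8 + 4 = 28  −1 ⇒ G_3=27
G_3=27  [base 8] 3·8 + 3  →[8↦9]→  3·9 + 3 = 30  −1 ⇒ G_4=29
G_4=29  [base 9] 3·9 + 2  →[9↦10]→  3·10 + 2 = 32  −1 ⇒ G_5=31
G_5=31  [base 10] 3·10 + 1  →[10↦11]→  3·11 + 1 = 34  −1 ⇒ G_6=33
G_6=33  [base 11] 3·11  →[11↦12]→  3·12 = 36  −1 ⇒ G_7=35
G_7=35  [base 12] 2·12 + 11  →[12↦13]→  2·13 + 11 = 37  −1 ⇒ G_8=36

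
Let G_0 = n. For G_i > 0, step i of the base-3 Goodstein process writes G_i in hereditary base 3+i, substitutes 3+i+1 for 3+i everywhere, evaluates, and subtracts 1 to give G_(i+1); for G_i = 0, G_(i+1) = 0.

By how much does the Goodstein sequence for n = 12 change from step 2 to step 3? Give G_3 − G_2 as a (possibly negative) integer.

(0) 12|_3 = 3^2 + 3 ↦ 4^2 + 4|_4 = 20 ⇒ 19
(1) 19|_4 = 4^2 + 3 ↦ 5^2 + 3|_5 = 28 ⇒ 27
(2) 27|_5 = 5^2 + 2 ↦ 6^2 + 2|_6 = 38 ⇒ 37

10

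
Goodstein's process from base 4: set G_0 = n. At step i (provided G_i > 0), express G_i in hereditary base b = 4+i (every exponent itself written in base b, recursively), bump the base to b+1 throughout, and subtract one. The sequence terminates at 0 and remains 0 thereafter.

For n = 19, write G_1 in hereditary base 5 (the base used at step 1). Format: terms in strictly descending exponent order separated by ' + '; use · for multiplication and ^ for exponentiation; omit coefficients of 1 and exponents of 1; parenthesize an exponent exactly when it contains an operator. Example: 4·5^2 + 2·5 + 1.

5^2 + 2

[0] 19 ≡ 4^2 + 3 (base 4). Lift 5: 28. −1: 27.
[1] 27 ≡ 5^2 + 2 (base 5). Lift 6: 38. −1: 37.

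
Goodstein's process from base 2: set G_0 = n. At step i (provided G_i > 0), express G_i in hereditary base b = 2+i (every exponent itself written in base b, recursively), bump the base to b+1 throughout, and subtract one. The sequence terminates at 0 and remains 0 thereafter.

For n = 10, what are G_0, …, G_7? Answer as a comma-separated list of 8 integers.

10, 83, 1025, 15625, 279935, 4215754, 84073323, 1937434592

G_0=10  [base 2] 2^(2 + 1) + 2  →[2↦3]→  3^(3 + 1) + 3 = 84  −1 ⇒ G_1=83
G_1=83  [base 3] 3^(3 + 1) + 2  →[3↦4]→  4^(4 + 1) + 2 = 1026  −1 ⇒ G_2=1025
G_2=1025  [base 4] 4^(4 + 1) + 1  →[4↦5]→  5^(5 + 1) + 1 = 15626  −1 ⇒ G_3=15625
G_3=15625  [base 5] 5^(5 + 1)  →[5↦6]→  6^(6 + 1) = 279936  −1 ⇒ G_4=279935
G_4=279935  [base 6] 5·6^6 + 5·6^5 + 5·6^4 + 5·6^3 + 5·6^2 + 5·6 + 5  →[6↦7]→  5·7^7 + 5·7^5 + 5·7^4 + 5·7^3 + 5·7^2 + 5·7 + 5 = 4215755  −1 ⇒ G_5=4215754
G_5=4215754  [base 7] 5·7^7 + 5·7^5 + 5·7^4 + 5·7^3 + 5·7^2 + 5·7 + 4  →[7↦8]→  5·8^8 + 5·8^5 + 5·8^4 + 5·8^3 + 5·8^2 + 5·8 + 4 = 84073324  −1 ⇒ G_6=84073323
G_6=84073323  [base 8] 5·8^8 + 5·8^5 + 5·8^4 + 5·8^3 + 5·8^2 + 5·8 + 3  →[8↦9]→  5·9^9 + 5·9^5 + 5·9^4 + 5·9^3 + 5·9^2 + 5·9 + 3 = 1937434593  −1 ⇒ G_7=1937434592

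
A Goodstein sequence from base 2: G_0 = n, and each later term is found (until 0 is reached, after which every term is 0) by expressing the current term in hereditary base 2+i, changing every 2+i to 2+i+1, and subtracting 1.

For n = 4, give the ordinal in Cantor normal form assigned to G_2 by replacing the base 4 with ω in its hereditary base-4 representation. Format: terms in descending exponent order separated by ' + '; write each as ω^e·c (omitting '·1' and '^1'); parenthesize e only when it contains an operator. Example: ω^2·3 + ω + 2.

ω^2·2 + ω·2 + 1

[0] 4 ≡ 2^2 (base 2). Lift 3: 27. −1: 26.
[1] 26 ≡ 2·3^2 + 2·3 + 2 (base 3). Lift 4: 42. −1: 41.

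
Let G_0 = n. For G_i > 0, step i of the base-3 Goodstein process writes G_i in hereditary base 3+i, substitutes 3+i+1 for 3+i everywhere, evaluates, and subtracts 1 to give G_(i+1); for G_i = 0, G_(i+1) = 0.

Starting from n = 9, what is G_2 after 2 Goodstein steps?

step 0: 9 = 3^2; sub 4 for 3: 4^2; = 16; G_1 = 16−1 = 15
step 1: 15 = 3·4 + 3; sub 5 for 4: 3·5 + 3; = 18; G_2 = 18−1 = 17

17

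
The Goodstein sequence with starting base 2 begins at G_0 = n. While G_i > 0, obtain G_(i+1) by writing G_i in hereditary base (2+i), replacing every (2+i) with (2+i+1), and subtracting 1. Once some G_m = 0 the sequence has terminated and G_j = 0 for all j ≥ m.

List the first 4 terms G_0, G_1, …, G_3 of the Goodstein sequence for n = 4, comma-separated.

step 0: 4 = 2^2; sub 3 for 2: 3^3; = 27; G_1 = 27−1 = 26
step 1: 26 = 2·3^2 + 2·3 + 2; sub 4 for 3: 2·4^2 + 2·4 + 2; = 42; G_2 = 42−1 = 41
step 2: 41 = 2·4^2 + 2·4 + 1; sub 5 for 4: 2·5^2 + 2·5 + 1; = 61; G_3 = 61−1 = 60

4, 26, 41, 60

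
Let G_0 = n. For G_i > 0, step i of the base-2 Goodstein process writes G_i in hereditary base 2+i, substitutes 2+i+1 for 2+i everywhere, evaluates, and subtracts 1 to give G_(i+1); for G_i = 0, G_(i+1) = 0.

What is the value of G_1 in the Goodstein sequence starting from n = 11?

G_0 = 11. HB_2(11) = 2^(2 + 1) + 2 + 1. Bump = 85. G_1 = 84.
G_1 = 84. HB_3(84) = 3^(3 + 1) + 3. Bump = 1028. G_2 = 1027.

84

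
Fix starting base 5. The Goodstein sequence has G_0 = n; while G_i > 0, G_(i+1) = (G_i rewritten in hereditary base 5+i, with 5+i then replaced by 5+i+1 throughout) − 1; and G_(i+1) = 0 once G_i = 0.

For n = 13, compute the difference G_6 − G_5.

0

base 5: 13 = 2·5 + 3; at 6: 2·6 + 3 = 15; next = 14
base 6: 14 = 2·6 + 2; at 7: 2·7 + 2 = 16; next = 15
base 7: 15 = 2·7 + 1; at 8: 2·8 + 1 = 17; next = 16
base 8: 16 = 2·8; at 9: 2·9 = 18; next = 17
base 9: 17 = 9 + 8; at 10: 10 + 8 = 18; next = 17
base 10: 17 = 10 + 7; at 11: 11 + 7 = 18; next = 17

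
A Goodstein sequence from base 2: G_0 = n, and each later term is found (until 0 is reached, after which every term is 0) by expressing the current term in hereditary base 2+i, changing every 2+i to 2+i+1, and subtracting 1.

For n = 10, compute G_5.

[0] 10 ≡ 2^(2 + 1) + 2 (base 2). Lift 3: 84. −1: 83.
[1] 83 ≡ 3^(3 + 1) + 2 (base 3). Lift 4: 1026. −1: 1025.
[2] 1025 ≡ 4^(4 + 1) + 1 (base 4). Lift 5: 15626. −1: 15625.
[3] 15625 ≡ 5^(5 + 1) (base 5). Lift 6: 279936. −1: 279935.
[4] 279935 ≡ 5·6^6 + 5·6^5 + 5·6^4 + 5·6^3 + 5·6^2 + 5·6 + 5 (base 6). Lift 7: 4215755. −1: 4215754.
[5] 4215754 ≡ 5·7^7 + 5·7^5 + 5·7^4 + 5·7^3 + 5·7^2 + 5·7 + 4 (base 7). Lift 8: 84073324. −1: 84073323.

4215754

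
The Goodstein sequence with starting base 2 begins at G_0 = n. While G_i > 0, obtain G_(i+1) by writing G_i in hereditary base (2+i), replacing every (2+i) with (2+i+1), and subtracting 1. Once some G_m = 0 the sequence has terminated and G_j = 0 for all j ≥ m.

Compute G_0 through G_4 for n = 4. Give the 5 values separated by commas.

4, 26, 41, 60, 83

(0) 4|_2 = 2^2 ↦ 3^3|_3 = 27 ⇒ 26
(1) 26|_3 = 2·3^2 + 2·3 + 2 ↦ 2·4^2 + 2·4 + 2|_4 = 42 ⇒ 41
(2) 41|_4 = 2·4^2 + 2·4 + 1 ↦ 2·5^2 + 2·5 + 1|_5 = 61 ⇒ 60
(3) 60|_5 = 2·5^2 + 2·5 ↦ 2·6^2 + 2·6|_6 = 84 ⇒ 83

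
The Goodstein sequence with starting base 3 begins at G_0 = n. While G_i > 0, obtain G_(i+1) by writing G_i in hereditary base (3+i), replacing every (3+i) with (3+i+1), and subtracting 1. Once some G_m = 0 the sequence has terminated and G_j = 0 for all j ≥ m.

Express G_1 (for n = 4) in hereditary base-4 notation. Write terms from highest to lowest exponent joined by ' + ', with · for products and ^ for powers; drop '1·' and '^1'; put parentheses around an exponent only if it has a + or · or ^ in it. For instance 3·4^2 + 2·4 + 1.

4

G_0=4  [base 3] 3 + 1  →[3↦4]→  4 + 1 = 5  −1 ⇒ G_1=4
G_1=4  [base 4] 4  →[4↦5]→  5 = 5  −1 ⇒ G_2=4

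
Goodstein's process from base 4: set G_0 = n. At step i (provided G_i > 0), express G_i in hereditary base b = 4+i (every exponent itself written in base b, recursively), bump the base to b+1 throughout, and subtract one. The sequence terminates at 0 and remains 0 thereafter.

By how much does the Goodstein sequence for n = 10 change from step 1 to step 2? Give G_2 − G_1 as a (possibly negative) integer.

1

[0] 10 ≡ 2·4 + 2 (base 4). Lift 5: 12. −1: 11.
[1] 11 ≡ 2·5 + 1 (base 5). Lift 6: 13. −1: 12.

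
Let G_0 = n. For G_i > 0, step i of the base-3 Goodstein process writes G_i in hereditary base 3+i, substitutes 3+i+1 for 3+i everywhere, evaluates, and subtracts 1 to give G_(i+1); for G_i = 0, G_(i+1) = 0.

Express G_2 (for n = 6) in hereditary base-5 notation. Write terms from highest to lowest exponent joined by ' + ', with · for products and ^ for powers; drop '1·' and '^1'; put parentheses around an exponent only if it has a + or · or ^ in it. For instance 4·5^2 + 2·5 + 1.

i=0: 6 = 2·3 (b=3); 3→4: 2·4 = 8; 8−1 = 7
i=1: 7 = 4 + 3 (b=4); 4→5: 5 + 3 = 8; 8−1 = 7
i=2: 7 = 5 + 2 (b=5); 5→6: 6 + 2 = 8; 8−1 = 7

5 + 2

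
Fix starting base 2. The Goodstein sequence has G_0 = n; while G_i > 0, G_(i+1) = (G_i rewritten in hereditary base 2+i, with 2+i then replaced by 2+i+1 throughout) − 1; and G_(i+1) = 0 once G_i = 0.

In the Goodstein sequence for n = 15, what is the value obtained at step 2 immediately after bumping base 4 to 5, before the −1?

18753

step 0: 15 = 2^(2 + 1) + 2^2 + 2 + 1; sub 3 for 2: 3^(3 + 1) + 3^3 + 3 + 1; = 112; G_1 = 112−1 = 111
step 1: 111 = 3^(3 + 1) + 3^3 + 3; sub 4 for 3: 4^(4 + 1) + 4^4 + 4; = 1284; G_2 = 1284−1 = 1283
step 2: 1283 = 4^(4 + 1) + 4^4 + 3; sub 5 for 4: 5^(5 + 1) + 5^5 + 3; = 18753; G_3 = 18753−1 = 18752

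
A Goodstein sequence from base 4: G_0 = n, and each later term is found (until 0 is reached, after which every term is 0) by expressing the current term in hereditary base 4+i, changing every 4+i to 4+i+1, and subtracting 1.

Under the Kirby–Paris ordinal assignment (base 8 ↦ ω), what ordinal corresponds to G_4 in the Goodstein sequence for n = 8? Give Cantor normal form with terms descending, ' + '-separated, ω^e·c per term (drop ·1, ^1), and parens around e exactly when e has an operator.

ω + 1

base 4: 8 = 2·4; at 5: 2·5 = 10; next = 9
base 5: 9 = 5 + 4; at 6: 6 + 4 = 10; next = 9
base 6: 9 = 6 + 3; at 7: 7 + 3 = 10; next = 9
base 7: 9 = 7 + 2; at 8: 8 + 2 = 10; next = 9
base 8: 9 = 8 + 1; at 9: 9 + 1 = 10; next = 9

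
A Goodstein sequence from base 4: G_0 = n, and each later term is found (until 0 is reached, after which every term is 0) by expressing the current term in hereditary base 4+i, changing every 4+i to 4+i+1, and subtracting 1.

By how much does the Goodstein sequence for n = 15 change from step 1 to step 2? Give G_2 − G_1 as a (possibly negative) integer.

step 0: 15 = 3·4 + 3; sub 5 for 4: 3·5 + 3; = 18; G_1 = 18−1 = 17
step 1: 17 = 3·5 + 2; sub 6 for 5: 3·6 + 2; = 20; G_2 = 20−1 = 19

2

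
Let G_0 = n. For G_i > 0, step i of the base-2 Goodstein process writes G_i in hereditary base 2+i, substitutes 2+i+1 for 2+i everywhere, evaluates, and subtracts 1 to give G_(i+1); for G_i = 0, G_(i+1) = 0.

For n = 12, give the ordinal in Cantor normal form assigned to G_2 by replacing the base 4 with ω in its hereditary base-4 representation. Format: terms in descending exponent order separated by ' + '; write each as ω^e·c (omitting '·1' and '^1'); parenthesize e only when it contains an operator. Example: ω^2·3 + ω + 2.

(0) 12|_2 = 2^(2 + 1) + 2^2 ↦ 3^(3 + 1) + 3^3|_3 = 108 ⇒ 107
(1) 107|_3 = 3^(3 + 1) + 2·3^2 + 2·3 + 2 ↦ 4^(4 + 1) + 2·4^2 + 2·4 + 2|_4 = 1066 ⇒ 1065
(2) 1065|_4 = 4^(4 + 1) + 2·4^2 + 2·4 + 1 ↦ 5^(5 + 1) + 2·5^2 + 2·5 + 1|_5 = 15686 ⇒ 15685

ω^(ω + 1) + ω^2·2 + ω·2 + 1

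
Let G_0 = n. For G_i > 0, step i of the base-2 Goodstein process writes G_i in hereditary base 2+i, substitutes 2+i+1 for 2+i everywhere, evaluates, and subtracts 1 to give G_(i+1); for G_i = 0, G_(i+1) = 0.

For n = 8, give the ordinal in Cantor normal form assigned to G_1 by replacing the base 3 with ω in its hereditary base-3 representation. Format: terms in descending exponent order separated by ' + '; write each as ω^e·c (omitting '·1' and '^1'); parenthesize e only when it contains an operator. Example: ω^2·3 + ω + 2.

base 2: 8 = 2^(2 + 1); at 3: 3^(3 + 1) = 81; next = 80
base 3: 80 = 2·3^3 + 2·3^2 + 2·3 + 2; at 4: 2·4^4 + 2·4^2 + 2·4 + 2 = 554; next = 553

ω^ω·2 + ω^2·2 + ω·2 + 2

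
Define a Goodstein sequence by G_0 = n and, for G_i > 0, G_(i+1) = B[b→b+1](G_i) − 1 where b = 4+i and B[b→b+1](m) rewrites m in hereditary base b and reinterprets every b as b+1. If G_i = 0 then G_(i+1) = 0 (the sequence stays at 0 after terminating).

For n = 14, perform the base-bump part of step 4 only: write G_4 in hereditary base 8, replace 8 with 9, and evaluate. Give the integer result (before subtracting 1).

14 —HB4→ 3·4 + 2 —bump→ 3·5 + 2 = 17 —(−1)→ 16
16 —HB5→ 3·5 + 1 —bump→ 3·6 + 1 = 19 —(−1)→ 18
18 —HB6→ 3·6 —bump→ 3·7 = 21 —(−1)→ 20
20 —HB7→ 2·7 + 6 —bump→ 2·8 + 6 = 22 —(−1)→ 21

23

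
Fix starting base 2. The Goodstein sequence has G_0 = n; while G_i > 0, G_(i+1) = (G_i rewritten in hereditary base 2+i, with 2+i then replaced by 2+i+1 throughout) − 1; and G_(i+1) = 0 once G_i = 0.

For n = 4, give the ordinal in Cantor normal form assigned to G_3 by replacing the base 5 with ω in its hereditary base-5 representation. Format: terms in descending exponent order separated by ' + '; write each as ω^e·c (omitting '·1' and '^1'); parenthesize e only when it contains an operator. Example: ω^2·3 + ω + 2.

step 0: 4 = 2^2; sub 3 for 2: 3^3; = 27; G_1 = 27−1 = 26
step 1: 26 = 2·3^2 + 2·3 + 2; sub 4 for 3: 2·4^2 + 2·4 + 2; = 42; G_2 = 42−1 = 41
step 2: 41 = 2·4^2 + 2·4 + 1; sub 5 for 4: 2·5^2 + 2·5 + 1; = 61; G_3 = 61−1 = 60
step 3: 60 = 2·5^2 + 2·5; sub 6 for 5: 2·6^2 + 2·6; = 84; G_4 = 84−1 = 83

ω^2·2 + ω·2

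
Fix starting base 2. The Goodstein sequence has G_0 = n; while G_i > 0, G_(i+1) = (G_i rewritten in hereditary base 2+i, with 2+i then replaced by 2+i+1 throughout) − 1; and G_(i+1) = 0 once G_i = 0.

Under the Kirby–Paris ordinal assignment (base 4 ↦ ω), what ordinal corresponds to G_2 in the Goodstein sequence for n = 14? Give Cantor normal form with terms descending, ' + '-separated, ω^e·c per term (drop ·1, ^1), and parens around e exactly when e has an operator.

ω^(ω + 1) + ω^ω + 1

14 —HB2→ 2^(2 + 1) + 2^2 + 2 —bump→ 3^(3 + 1) + 3^3 + 3 = 111 —(−1)→ 110
110 —HB3→ 3^(3 + 1) + 3^3 + 2 —bump→ 4^(4 + 1) + 4^4 + 2 = 1282 —(−1)→ 1281
1281 —HB4→ 4^(4 + 1) + 4^4 + 1 —bump→ 5^(5 + 1) + 5^5 + 1 = 18751 —(−1)→ 18750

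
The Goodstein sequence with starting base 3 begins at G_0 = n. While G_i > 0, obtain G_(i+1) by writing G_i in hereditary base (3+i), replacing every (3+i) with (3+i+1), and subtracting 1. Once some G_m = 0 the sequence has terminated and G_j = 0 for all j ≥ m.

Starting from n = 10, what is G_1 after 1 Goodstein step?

16

G_0=10  [base 3] 3^2 + 1  →[3↦4]→  4^2 + 1 = 17  −1 ⇒ G_1=16
G_1=16  [base 4] 4^2  →[4↦5]→  5^2 = 25  −1 ⇒ G_2=24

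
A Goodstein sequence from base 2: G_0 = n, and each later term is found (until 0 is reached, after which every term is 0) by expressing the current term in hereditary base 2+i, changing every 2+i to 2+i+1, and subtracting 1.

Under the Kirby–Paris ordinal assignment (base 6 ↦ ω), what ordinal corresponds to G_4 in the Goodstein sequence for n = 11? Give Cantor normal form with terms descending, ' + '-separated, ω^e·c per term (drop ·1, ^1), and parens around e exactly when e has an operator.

ω^(ω + 1) + 1

base 2: 11 = 2^(2 + 1) + 2 + 1; at 3: 3^(3 + 1) + 3 + 1 = 85; next = 84
base 3: 84 = 3^(3 + 1) + 3; at 4: 4^(4 + 1) + 4 = 1028; next = 1027
base 4: 1027 = 4^(4 + 1) + 3; at 5: 5^(5 + 1) + 3 = 15628; next = 15627
base 5: 15627 = 5^(5 + 1) + 2; at 6: 6^(6 + 1) + 2 = 279938; next = 279937
base 6: 279937 = 6^(6 + 1) + 1; at 7: 7^(7 + 1) + 1 = 5764802; next = 5764801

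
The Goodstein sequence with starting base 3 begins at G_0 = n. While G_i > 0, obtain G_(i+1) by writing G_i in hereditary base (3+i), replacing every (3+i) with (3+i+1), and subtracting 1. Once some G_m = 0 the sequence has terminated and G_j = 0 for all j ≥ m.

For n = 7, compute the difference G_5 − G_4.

step 0: 7 = 2·3 + 1; sub 4 for 3: 2·4 + 1; = 9; G_1 = 9−1 = 8
step 1: 8 = 2·4; sub 5 for 4: 2·5; = 10; G_2 = 10−1 = 9
step 2: 9 = 5 + 4; sub 6 for 5: 6 + 4; = 10; G_3 = 10−1 = 9
step 3: 9 = 6 + 3; sub 7 for 6: 7 + 3; = 10; G_4 = 10−1 = 9
step 4: 9 = 7 + 2; sub 8 for 7: 8 + 2; = 10; G_5 = 10−1 = 9

0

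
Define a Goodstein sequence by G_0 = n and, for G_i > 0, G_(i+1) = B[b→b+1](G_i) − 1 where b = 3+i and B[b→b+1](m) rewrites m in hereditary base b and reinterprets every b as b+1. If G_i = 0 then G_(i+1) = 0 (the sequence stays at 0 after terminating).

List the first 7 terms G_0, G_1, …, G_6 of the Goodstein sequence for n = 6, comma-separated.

6, 7, 7, 7, 7, 7, 6

base 3: 6 = 2·3; at 4: 2·4 = 8; next = 7
base 4: 7 = 4 + 3; at 5: 5 + 3 = 8; next = 7
base 5: 7 = 5 + 2; at 6: 6 + 2 = 8; next = 7
base 6: 7 = 6 + 1; at 7: 7 + 1 = 8; next = 7
base 7: 7 = 7; at 8: 8 = 8; next = 7
base 8: 7 = 7; at 9: 7 = 7; next = 6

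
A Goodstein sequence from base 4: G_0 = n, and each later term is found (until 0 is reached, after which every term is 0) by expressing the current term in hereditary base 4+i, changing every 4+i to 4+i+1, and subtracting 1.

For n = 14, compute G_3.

14 —HB4→ 3·4 + 2 —bump→ 3·5 + 2 = 17 —(−1)→ 16
16 —HB5→ 3·5 + 1 —bump→ 3·6 + 1 = 19 —(−1)→ 18
18 —HB6→ 3·6 —bump→ 3·7 = 21 —(−1)→ 20

20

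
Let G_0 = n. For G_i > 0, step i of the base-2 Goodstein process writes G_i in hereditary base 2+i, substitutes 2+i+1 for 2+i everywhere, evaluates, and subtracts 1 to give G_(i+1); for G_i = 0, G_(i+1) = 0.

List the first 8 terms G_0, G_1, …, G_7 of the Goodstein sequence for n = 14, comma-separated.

14, 110, 1281, 18750, 326591, 5862840, 134404971, 3487116548

G_0 = 14. HB_2(14) = 2^(2 + 1) + 2^2 + 2. Bump = 111. G_1 = 110.
G_1 = 110. HB_3(110) = 3^(3 + 1) + 3^3 + 2. Bump = 1282. G_2 = 1281.
G_2 = 1281. HB_4(1281) = 4^(4 + 1) + 4^4 + 1. Bump = 18751. G_3 = 18750.
G_3 = 18750. HB_5(18750) = 5^(5 + 1) + 5^5. Bump = 326592. G_4 = 326591.
G_4 = 326591. HB_6(326591) = 6^(6 + 1) + 5·6^5 + 5·6^4 + 5·6^3 + 5·6^2 + 5·6 + 5. Bump = 5862841. G_5 = 5862840.
G_5 = 5862840. HB_7(5862840) = 7^(7 + 1) + 5·7^5 + 5·7^4 + 5·7^3 + 5·7^2 + 5·7 + 4. Bump = 134404972. G_6 = 134404971.
G_6 = 134404971. HB_8(134404971) = 8^(8 + 1) + 5·8^5 + 5·8^4 + 5·8^3 + 5·8^2 + 5·8 + 3. Bump = 3487116549. G_7 = 3487116548.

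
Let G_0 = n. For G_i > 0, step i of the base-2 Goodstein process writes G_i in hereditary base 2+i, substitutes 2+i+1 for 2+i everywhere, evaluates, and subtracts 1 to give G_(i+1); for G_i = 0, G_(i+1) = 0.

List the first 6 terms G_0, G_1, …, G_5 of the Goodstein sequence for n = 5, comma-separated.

5 —HB2→ 2^2 + 1 —bump→ 3^3 + 1 = 28 —(−1)→ 27
27 —HB3→ 3^3 —bump→ 4^4 = 256 —(−1)→ 255
255 —HB4→ 3·4^3 + 3·4^2 + 3·4 + 3 —bump→ 3·5^3 + 3·5^2 + 3·5 + 3 = 468 —(−1)→ 467
467 —HB5→ 3·5^3 + 3·5^2 + 3·5 + 2 —bump→ 3·6^3 + 3·6^2 + 3·6 + 2 = 776 —(−1)→ 775
775 —HB6→ 3·6^3 + 3·6^2 + 3·6 + 1 —bump→ 3·7^3 + 3·7^2 + 3·7 + 1 = 1198 —(−1)→ 1197

5, 27, 255, 467, 775, 1197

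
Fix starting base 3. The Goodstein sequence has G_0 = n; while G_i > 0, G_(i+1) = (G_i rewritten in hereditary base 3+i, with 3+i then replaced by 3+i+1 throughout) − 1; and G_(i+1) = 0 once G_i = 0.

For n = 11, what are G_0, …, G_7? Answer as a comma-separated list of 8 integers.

step 0: 11 = 3^2 + 2; sub 4 for 3: 4^2 + 2; = 18; G_1 = 18−1 = 17
step 1: 17 = 4^2 + 1; sub 5 for 4: 5^2 + 1; = 26; G_2 = 26−1 = 25
step 2: 25 = 5^2; sub 6 for 5: 6^2; = 36; G_3 = 36−1 = 35
step 3: 35 = 5·6 + 5; sub 7 for 6: 5·7 + 5; = 40; G_4 = 40−1 = 39
step 4: 39 = 5·7 + 4; sub 8 for 7: 5·8 + 4; = 44; G_5 = 44−1 = 43
step 5: 43 = 5·8 + 3; sub 9 for 8: 5·9 + 3; = 48; G_6 = 48−1 = 47
step 6: 47 = 5·9 + 2; sub 10 for 9: 5·10 + 2; = 52; G_7 = 52−1 = 51

11, 17, 25, 35, 39, 43, 47, 51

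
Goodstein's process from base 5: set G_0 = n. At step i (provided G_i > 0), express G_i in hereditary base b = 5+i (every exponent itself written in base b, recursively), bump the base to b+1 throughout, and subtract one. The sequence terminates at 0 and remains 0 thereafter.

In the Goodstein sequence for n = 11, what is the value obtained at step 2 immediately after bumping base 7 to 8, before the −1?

G_0=11  [base 5] 2·5 + 1  →[5↦6]→  2·6 + 1 = 13  −1 ⇒ G_1=12
G_1=12  [base 6] 2·6  →[6↦7]→  2·7 = 14  −1 ⇒ G_2=13
G_2=13  [base 7] 7 + 6  →[7↦8]→  8 + 6 = 14  −1 ⇒ G_3=13

14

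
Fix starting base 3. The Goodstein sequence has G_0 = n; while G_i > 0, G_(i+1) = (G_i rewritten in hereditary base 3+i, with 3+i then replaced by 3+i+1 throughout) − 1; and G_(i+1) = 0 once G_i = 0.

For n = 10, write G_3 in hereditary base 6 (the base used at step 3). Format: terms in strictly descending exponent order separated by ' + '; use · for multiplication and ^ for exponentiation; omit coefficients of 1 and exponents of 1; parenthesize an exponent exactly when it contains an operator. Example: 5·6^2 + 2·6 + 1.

(0) 10|_3 = 3^2 + 1 ↦ 4^2 + 1|_4 = 17 ⇒ 16
(1) 16|_4 = 4^2 ↦ 5^2|_5 = 25 ⇒ 24
(2) 24|_5 = 4·5 + 4 ↦ 4·6 + 4|_6 = 28 ⇒ 27
(3) 27|_6 = 4·6 + 3 ↦ 4·7 + 3|_7 = 31 ⇒ 30

4·6 + 3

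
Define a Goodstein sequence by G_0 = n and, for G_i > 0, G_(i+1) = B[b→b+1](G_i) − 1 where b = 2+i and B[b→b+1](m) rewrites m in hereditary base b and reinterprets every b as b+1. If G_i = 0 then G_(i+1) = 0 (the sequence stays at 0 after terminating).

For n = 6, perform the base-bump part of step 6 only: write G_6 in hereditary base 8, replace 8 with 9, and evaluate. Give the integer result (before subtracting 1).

332148

G_0 = 6. HB_2(6) = 2^2 + 2. Bump = 30. G_1 = 29.
G_1 = 29. HB_3(29) = 3^3 + 2. Bump = 258. G_2 = 257.
G_2 = 257. HB_4(257) = 4^4 + 1. Bump = 3126. G_3 = 3125.
G_3 = 3125. HB_5(3125) = 5^5. Bump = 46656. G_4 = 46655.
G_4 = 46655. HB_6(46655) = 5·6^5 + 5·6^4 + 5·6^3 + 5·6^2 + 5·6 + 5. Bump = 98040. G_5 = 98039.
G_5 = 98039. HB_7(98039) = 5·7^5 + 5·7^4 + 5·7^3 + 5·7^2 + 5·7 + 4. Bump = 187244. G_6 = 187243.
G_6 = 187243. HB_8(187243) = 5·8^5 + 5·8^4 + 5·8^3 + 5·8^2 + 5·8 + 3. Bump = 332148. G_7 = 332147.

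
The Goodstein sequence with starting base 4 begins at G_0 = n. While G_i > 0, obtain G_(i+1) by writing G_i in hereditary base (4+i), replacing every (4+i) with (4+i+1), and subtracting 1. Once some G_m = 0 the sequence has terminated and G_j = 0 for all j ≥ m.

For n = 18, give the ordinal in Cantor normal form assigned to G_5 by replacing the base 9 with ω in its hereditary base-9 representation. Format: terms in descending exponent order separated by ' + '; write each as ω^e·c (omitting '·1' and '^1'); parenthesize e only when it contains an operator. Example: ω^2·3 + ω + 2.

(0) 18|_4 = 4^2 + 2 ↦ 5^2 + 2|_5 = 27 ⇒ 26
(1) 26|_5 = 5^2 + 1 ↦ 6^2 + 1|_6 = 37 ⇒ 36
(2) 36|_6 = 6^2 ↦ 7^2|_7 = 49 ⇒ 48
(3) 48|_7 = 6·7 + 6 ↦ 6·8 + 6|_8 = 54 ⇒ 53
(4) 53|_8 = 6·8 + 5 ↦ 6·9 + 5|_9 = 59 ⇒ 58
(5) 58|_9 = 6·9 + 4 ↦ 6·10 + 4|_10 = 64 ⇒ 63

ω·6 + 4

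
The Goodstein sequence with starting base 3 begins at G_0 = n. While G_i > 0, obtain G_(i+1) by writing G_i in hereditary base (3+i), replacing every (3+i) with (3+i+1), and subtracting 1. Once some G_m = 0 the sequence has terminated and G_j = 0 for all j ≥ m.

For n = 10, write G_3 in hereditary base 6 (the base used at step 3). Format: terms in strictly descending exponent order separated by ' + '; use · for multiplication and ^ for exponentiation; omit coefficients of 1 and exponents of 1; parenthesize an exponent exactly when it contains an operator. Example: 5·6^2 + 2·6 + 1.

4·6 + 3

[0] 10 ≡ 3^2 + 1 (base 3). Lift 4: 17. −1: 16.
[1] 16 ≡ 4^2 (base 4). Lift 5: 25. −1: 24.
[2] 24 ≡ 4·5 + 4 (base 5). Lift 6: 28. −1: 27.
[3] 27 ≡ 4·6 + 3 (base 6). Lift 7: 31. −1: 30.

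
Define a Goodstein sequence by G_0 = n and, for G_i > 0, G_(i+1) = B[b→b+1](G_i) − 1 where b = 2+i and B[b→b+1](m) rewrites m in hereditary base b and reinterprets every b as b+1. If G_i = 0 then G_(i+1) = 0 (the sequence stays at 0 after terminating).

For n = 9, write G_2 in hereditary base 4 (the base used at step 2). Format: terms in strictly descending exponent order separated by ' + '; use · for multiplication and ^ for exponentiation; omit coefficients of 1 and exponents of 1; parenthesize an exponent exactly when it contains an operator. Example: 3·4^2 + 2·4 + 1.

3·4^4 + 3·4^3 + 3·4^2 + 3·4 + 3

[0] 9 ≡ 2^(2 + 1) + 1 (base 2). Lift 3: 82. −1: 81.
[1] 81 ≡ 3^(3 + 1) (base 3). Lift 4: 1024. −1: 1023.
[2] 1023 ≡ 3·4^4 + 3·4^3 + 3·4^2 + 3·4 + 3 (base 4). Lift 5: 9843. −1: 9842.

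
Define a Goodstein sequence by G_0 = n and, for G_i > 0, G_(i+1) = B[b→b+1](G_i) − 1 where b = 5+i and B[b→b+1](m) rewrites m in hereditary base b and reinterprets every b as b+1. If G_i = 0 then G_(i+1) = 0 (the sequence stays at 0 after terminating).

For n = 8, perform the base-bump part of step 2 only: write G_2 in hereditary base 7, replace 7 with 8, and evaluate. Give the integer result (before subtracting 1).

9

[0] 8 ≡ 5 + 3 (base 5). Lift 6: 9. −1: 8.
[1] 8 ≡ 6 + 2 (base 6). Lift 7: 9. −1: 8.
[2] 8 ≡ 7 + 1 (base 7). Lift 8: 9. −1: 8.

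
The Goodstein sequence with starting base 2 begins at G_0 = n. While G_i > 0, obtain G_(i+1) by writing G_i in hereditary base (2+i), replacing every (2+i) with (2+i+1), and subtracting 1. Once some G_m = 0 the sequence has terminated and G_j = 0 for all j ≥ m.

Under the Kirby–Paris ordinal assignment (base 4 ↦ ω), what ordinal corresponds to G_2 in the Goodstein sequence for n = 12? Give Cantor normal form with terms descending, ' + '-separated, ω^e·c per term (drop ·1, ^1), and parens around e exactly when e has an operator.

12 —HB2→ 2^(2 + 1) + 2^2 —bump→ 3^(3 + 1) + 3^3 = 108 —(−1)→ 107
107 —HB3→ 3^(3 + 1) + 2·3^2 + 2·3 + 2 —bump→ 4^(4 + 1) + 2·4^2 + 2·4 + 2 = 1066 —(−1)→ 1065
1065 —HB4→ 4^(4 + 1) + 2·4^2 + 2·4 + 1 —bump→ 5^(5 + 1) + 2·5^2 + 2·5 + 1 = 15686 —(−1)→ 15685

ω^(ω + 1) + ω^2·2 + ω·2 + 1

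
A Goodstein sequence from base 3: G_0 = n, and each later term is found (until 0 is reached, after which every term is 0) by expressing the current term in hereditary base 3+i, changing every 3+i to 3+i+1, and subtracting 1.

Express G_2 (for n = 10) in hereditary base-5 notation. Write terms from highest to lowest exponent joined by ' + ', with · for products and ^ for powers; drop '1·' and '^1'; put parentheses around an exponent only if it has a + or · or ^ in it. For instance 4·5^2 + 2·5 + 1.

i=0: 10 = 3^2 + 1 (b=3); 3→4: 4^2 + 1 = 17; 17−1 = 16
i=1: 16 = 4^2 (b=4); 4→5: 5^2 = 25; 25−1 = 24
i=2: 24 = 4·5 + 4 (b=5); 5→6: 4·6 + 4 = 28; 28−1 = 27

4·5 + 4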